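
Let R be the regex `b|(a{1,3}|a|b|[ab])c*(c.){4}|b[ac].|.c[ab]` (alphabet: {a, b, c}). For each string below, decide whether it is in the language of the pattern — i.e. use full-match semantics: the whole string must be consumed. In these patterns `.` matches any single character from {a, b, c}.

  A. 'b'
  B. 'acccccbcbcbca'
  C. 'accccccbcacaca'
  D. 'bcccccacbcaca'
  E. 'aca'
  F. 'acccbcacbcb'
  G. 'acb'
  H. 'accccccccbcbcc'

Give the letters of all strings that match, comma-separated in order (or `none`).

A, B, C, D, E, F, G, H

A → match
B → match
C → match
D → match
E → match
F → match
G → match
H → match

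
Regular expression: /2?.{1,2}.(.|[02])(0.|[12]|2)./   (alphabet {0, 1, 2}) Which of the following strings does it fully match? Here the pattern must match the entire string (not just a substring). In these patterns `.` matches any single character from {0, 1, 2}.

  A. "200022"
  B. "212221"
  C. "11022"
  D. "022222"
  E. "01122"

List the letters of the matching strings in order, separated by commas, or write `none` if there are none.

A → match
B → match
C → match
D → match
E → match

A, B, C, D, E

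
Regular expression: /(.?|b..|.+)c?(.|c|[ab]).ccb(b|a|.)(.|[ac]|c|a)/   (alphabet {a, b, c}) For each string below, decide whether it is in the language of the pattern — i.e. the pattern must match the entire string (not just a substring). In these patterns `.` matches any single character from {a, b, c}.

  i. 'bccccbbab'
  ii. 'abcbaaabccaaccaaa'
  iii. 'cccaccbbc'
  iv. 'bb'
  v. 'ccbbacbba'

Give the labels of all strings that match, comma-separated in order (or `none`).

i → no match
ii → no match
iii → match
iv → no match
v → no match

iii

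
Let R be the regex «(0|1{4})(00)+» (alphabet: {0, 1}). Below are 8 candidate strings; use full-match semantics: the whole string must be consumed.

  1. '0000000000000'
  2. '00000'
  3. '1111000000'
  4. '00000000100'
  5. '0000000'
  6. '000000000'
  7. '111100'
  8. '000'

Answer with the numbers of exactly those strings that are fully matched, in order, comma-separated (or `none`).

1, 2, 3, 5, 6, 7, 8

1 → match
2 → match
3 → match
4 → no match
5 → match
6 → match
7 → match
8 → match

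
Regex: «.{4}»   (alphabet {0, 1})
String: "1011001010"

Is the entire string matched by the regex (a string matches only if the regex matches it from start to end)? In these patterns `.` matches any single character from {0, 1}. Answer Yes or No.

No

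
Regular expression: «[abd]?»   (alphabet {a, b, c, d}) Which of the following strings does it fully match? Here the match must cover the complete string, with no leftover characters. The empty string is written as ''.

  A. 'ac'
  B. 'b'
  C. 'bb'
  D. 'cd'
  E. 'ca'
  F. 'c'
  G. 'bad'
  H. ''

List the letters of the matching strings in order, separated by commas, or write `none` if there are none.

B, H

A → no match
B → match
C → no match
D → no match
E → no match
F → no match
G → no match
H → match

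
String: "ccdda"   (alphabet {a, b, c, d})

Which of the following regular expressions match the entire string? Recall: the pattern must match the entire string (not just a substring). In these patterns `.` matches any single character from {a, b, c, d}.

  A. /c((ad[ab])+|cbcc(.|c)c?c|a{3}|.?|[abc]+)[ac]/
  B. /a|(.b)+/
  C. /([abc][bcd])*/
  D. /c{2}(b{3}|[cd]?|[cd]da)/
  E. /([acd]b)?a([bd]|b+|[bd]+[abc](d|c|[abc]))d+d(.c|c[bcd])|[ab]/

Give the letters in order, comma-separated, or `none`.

D

A → no match
B → no match
C → no match
D → match
E → no match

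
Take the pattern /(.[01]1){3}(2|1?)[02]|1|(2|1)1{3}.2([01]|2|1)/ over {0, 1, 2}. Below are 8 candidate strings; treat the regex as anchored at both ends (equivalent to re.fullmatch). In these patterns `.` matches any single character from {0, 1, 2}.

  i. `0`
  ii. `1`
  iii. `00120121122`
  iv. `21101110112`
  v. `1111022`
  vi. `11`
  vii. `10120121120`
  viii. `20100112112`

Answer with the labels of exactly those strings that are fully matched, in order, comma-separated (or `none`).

ii, iii, iv, v, vii

i → no match
ii → match
iii → match
iv → match
v → match
vi → no match
vii → match
viii → no match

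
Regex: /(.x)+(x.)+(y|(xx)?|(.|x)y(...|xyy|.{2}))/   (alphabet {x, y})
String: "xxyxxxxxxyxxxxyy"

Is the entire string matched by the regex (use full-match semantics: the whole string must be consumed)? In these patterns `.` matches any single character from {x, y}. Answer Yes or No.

No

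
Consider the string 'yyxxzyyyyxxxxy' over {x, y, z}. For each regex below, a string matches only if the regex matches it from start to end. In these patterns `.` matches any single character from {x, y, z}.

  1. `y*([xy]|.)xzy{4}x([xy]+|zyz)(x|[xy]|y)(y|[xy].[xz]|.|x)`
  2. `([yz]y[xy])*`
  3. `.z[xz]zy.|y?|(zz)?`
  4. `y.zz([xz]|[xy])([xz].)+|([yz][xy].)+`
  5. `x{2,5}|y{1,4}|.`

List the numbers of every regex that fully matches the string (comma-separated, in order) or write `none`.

1

1 → match
2 → no match
3 → no match
4 → no match
5 → no match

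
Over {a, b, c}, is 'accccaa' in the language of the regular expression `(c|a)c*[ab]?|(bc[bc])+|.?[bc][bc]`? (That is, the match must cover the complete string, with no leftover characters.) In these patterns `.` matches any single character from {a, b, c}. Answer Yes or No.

No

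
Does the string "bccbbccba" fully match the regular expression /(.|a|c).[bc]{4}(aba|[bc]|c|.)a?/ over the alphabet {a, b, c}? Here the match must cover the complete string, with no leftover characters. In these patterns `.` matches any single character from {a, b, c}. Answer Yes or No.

No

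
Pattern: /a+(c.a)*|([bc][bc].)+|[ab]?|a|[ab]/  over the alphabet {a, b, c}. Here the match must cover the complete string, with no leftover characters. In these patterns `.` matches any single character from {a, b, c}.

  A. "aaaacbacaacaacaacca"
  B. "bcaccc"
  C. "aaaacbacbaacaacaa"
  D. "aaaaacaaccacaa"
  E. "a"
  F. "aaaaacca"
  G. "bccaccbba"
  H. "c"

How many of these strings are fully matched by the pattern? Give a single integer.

A → match
B → match
C → no match
D → match
E → match
F → match
G → no match
H → no match
Total matched: 5

5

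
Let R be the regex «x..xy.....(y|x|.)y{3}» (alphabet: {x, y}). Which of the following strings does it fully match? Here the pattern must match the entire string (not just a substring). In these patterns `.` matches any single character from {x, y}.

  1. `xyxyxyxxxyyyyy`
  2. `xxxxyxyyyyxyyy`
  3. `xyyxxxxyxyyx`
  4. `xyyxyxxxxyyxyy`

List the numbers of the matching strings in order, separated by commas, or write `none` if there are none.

1 → no match
2 → match
3 → no match — must end with `y`
4 → no match

2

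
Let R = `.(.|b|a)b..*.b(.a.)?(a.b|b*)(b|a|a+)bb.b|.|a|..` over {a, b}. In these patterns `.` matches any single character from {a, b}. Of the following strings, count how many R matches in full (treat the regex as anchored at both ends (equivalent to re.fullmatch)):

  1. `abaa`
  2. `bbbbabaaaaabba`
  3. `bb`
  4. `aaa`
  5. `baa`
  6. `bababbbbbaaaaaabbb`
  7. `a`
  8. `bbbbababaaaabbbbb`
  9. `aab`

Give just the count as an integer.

2

1. `abaa` → no match
2 → no match
3. `bb` → match
4. `aaa` → no match
5. `baa` → no match
6 → no match
7. `a` → match
8 → no match
9. `aab` → no match
Total matched: 2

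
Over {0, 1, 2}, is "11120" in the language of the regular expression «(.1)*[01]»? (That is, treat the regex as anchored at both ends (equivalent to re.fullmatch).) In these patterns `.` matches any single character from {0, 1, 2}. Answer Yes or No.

No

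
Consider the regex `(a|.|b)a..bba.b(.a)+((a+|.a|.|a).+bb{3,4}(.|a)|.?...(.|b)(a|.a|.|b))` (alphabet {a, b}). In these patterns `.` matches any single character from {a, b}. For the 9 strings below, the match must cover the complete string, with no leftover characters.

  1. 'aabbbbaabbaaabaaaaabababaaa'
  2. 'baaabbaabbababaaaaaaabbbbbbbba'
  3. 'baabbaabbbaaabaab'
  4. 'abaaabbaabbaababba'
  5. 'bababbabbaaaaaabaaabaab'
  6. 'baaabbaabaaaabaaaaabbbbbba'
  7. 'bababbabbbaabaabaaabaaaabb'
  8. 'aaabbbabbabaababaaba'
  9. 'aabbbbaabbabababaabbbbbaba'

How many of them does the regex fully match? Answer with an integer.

1 → match
2 → match
3 → no match
4 → no match
5 → match
6 → match
7 → no match
8 → no match
9 → no match
Total matched: 4

4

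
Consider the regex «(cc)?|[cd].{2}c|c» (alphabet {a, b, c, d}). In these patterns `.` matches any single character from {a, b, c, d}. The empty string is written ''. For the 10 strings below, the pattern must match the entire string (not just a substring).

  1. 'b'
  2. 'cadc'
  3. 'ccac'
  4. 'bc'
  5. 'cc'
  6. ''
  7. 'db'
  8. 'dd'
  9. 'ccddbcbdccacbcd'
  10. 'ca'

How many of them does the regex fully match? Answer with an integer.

1 → no match
2 → match
3 → match
4 → no match
5 → match
6 → match
7 → no match
8 → no match
9 → no match
10 → no match
Total matched: 4

4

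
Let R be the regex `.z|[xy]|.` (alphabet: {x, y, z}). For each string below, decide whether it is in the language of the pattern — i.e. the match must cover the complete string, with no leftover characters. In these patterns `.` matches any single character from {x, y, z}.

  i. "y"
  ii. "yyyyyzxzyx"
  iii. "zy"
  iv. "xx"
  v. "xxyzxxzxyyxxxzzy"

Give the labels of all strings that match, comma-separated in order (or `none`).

i → match
ii → no match
iii → no match
iv → no match
v → no match

i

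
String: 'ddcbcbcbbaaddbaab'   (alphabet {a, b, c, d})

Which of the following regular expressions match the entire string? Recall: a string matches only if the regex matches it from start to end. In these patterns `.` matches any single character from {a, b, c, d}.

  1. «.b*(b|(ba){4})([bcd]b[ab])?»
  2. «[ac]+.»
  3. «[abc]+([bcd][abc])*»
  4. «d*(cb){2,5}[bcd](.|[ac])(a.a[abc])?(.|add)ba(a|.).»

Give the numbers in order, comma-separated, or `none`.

4

1 → no match
2 → no match
3 → no match
4 → match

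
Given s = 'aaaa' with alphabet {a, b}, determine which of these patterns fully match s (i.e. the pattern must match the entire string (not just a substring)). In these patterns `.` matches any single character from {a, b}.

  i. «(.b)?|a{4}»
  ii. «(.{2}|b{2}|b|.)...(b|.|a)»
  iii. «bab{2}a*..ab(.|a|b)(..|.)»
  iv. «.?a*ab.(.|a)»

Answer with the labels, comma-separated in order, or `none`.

i

i → match
ii → no match
iii → no match — must start with 'bab'
iv → no match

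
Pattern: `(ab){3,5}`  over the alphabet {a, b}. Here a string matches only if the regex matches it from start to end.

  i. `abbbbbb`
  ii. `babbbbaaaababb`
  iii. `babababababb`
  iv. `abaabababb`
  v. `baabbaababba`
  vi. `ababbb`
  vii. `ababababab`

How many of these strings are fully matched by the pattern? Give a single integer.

1

i → no match — must end with `ab`
ii → no match — must start with `ab`
iii → no match — must start with `ab`
iv → no match — must end with `ab`
v → no match — must start with `ab`
vi → no match — must end with `ab`
vii → match
Total matched: 1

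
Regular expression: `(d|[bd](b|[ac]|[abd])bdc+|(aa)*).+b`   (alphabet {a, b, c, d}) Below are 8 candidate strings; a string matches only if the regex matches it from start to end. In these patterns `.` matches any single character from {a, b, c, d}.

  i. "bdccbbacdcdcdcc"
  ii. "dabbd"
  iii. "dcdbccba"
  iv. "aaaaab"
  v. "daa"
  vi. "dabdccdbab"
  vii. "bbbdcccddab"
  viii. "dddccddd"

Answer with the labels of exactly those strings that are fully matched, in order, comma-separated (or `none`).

i → no match — must end with "b"
ii → no match — must end with "b"
iii → no match — must end with "b"
iv → match
v → no match — must end with "b"
vi → match
vii → match
viii → no match — must end with "b"

iv, vi, vii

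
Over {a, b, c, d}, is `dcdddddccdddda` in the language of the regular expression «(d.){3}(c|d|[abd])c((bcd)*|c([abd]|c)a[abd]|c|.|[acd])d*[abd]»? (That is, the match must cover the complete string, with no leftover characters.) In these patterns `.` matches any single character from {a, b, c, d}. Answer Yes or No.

Yes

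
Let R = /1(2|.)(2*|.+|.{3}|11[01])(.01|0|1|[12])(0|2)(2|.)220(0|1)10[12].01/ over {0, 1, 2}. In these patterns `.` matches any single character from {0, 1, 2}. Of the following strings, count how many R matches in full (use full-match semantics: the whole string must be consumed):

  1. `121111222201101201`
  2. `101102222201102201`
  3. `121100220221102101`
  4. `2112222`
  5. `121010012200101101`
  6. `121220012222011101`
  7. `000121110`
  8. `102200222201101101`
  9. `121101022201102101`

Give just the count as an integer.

5

1 → match
2 → match
3 → no match
4 → no match — must start with `1`
5 → match
6 → no match
7 → no match — must start with `1`
8 → match
9 → match
Total matched: 5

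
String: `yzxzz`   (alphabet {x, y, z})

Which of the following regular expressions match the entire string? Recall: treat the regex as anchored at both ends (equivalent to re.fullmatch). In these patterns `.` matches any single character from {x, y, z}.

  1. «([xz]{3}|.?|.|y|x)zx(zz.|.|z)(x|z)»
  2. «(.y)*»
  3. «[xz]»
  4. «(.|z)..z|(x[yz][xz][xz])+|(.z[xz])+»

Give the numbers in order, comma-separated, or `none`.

1

1 → match
2 → no match
3 → no match
4 → no match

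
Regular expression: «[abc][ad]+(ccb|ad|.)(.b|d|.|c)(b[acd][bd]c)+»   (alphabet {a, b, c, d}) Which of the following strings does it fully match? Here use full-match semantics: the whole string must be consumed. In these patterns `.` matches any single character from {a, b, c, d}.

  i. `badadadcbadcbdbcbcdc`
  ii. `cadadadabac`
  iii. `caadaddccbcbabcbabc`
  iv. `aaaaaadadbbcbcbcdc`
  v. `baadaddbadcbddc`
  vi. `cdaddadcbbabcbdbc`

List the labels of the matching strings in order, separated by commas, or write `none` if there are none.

i, iii, iv, v, vi

i → match
ii → no match
iii → match
iv → match
v → match
vi → match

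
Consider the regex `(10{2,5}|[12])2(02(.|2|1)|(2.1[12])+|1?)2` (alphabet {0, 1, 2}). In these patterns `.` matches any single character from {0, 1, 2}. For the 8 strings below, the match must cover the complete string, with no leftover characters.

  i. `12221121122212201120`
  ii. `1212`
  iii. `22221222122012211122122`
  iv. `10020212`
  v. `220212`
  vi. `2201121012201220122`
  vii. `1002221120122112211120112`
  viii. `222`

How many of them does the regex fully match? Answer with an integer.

6

i → no match — must end with `2`
ii → match
iii → match
iv → match
v → match
vi → no match
vii → match
viii → match
Total matched: 6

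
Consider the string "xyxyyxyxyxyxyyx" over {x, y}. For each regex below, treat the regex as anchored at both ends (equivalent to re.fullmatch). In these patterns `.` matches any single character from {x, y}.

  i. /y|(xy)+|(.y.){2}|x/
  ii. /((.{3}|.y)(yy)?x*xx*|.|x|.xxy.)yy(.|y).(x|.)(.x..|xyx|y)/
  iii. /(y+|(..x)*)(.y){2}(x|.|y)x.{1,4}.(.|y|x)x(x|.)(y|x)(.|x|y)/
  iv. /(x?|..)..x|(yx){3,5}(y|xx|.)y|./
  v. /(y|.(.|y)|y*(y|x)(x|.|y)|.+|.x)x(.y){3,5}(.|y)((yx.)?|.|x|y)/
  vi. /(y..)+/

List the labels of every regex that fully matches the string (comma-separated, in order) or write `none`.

i → no match
ii → no match
iii → match
iv → no match
v → match
vi → no match — must start with "y"

iii, v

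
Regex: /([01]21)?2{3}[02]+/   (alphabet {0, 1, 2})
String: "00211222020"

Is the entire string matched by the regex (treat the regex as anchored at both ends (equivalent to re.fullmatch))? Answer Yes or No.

No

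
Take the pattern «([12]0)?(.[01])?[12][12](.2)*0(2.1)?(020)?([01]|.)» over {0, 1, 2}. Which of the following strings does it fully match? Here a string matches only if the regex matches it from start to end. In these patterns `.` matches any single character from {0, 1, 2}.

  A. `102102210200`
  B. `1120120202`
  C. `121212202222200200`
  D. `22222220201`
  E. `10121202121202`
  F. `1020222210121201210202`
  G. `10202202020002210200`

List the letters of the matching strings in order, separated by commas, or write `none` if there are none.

A. `102102210200` → match
B. `1120120202` → no match
C → no match
D. `22222220201` → no match
E → match
F → no match
G → no match

A, E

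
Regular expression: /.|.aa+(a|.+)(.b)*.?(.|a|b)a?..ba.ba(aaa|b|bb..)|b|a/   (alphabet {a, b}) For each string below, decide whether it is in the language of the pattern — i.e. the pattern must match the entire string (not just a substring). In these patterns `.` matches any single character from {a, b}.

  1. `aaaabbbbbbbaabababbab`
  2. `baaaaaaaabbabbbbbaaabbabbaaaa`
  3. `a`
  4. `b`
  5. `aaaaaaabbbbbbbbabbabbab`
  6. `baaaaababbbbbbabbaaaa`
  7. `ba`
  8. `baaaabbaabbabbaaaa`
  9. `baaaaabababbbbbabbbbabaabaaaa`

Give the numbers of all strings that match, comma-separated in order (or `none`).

1 → match
2 → match
3 → match
4 → match
5 → match
6 → match
7 → no match
8 → match
9 → match

1, 2, 3, 4, 5, 6, 8, 9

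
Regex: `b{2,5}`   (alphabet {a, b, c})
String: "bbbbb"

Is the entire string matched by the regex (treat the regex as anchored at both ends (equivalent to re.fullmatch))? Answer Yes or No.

Yes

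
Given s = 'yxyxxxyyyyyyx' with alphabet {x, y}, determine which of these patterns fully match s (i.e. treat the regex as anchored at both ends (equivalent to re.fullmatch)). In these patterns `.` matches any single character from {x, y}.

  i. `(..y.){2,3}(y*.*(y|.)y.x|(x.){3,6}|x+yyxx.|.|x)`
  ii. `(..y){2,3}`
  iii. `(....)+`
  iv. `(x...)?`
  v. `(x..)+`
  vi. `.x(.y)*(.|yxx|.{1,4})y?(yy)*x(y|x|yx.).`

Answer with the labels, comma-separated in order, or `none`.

i

i → match
ii → no match — must end with 'y'
iii → no match
iv → no match
v → no match — must start with 'x'
vi → no match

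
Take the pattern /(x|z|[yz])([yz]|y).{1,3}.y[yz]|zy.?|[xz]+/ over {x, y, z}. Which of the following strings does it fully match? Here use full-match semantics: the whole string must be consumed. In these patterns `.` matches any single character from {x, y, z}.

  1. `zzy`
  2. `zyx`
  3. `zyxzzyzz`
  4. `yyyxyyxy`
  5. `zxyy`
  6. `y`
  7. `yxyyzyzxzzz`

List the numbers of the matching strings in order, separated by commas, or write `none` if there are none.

1. `zzy` → no match
2. `zyx` → match
3. `zyxzzyzz` → no match
4. `yyyxyyxy` → no match
5. `zxyy` → no match
6. `y` → no match
7. `yxyyzyzxzzz` → no match

2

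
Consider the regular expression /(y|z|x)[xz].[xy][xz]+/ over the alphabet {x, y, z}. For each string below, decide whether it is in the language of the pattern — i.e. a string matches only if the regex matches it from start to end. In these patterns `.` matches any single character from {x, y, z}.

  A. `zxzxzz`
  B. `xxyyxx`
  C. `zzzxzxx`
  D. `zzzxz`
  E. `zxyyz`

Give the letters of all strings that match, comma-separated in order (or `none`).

A → match
B → match
C → match
D → match
E → match

A, B, C, D, E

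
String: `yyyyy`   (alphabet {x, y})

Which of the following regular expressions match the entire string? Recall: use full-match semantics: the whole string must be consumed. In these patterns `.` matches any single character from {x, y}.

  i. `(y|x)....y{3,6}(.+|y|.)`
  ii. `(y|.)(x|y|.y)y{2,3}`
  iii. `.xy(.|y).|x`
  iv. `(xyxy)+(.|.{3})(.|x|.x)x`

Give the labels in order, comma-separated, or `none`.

i → no match
ii → match
iii → no match
iv → no match — must start with `xyxy`

ii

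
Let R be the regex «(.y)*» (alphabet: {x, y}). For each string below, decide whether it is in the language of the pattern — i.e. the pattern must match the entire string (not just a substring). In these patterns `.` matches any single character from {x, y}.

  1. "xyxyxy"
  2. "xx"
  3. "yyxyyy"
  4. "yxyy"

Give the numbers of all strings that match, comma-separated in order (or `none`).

1, 3

1. "xyxyxy" → match
2. "xx" → no match
3. "yyxyyy" → match
4. "yxyy" → no match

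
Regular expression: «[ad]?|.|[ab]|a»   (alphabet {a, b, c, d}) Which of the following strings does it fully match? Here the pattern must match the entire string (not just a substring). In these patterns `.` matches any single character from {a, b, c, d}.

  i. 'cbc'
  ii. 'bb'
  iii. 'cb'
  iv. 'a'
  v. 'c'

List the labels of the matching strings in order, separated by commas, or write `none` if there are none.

i → no match
ii → no match
iii → no match
iv → match
v → match

iv, v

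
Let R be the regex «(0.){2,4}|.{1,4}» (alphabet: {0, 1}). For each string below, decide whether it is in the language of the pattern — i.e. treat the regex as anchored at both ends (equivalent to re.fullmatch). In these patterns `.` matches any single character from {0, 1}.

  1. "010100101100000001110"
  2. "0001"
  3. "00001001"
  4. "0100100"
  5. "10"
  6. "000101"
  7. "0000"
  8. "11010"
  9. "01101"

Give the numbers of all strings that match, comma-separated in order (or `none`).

2, 5, 6, 7

1 → no match
2 → match
3 → no match
4 → no match
5 → match
6 → match
7 → match
8 → no match
9 → no match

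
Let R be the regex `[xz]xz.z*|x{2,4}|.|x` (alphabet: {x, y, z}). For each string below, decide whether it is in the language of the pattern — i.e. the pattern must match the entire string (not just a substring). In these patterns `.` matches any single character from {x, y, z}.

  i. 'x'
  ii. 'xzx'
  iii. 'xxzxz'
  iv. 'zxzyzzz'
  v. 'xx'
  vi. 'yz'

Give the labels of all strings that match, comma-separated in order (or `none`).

i, iii, iv, v

i → match
ii → no match
iii → match
iv → match
v → match
vi → no match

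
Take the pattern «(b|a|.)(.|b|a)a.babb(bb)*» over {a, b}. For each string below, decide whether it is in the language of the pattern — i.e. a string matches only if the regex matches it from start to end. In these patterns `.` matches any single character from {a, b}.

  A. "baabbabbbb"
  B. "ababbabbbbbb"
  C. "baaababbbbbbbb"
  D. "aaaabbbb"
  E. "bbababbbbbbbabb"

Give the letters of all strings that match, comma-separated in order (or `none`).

A, B, C

A. "baabbabbbb" → match
B. "ababbabbbbbb" → match
C → match
D. "aaaabbbb" → no match
E → no match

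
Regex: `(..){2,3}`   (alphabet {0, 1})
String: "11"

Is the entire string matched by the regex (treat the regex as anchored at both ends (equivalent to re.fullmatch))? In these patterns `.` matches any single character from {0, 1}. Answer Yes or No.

No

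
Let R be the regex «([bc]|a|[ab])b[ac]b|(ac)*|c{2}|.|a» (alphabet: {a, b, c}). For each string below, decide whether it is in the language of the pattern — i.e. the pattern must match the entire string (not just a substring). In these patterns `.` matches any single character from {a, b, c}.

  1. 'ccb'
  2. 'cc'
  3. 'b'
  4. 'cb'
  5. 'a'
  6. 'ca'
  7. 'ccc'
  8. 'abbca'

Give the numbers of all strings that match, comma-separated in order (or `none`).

2, 3, 5

1 → no match
2 → match
3 → match
4 → no match
5 → match
6 → no match
7 → no match
8 → no match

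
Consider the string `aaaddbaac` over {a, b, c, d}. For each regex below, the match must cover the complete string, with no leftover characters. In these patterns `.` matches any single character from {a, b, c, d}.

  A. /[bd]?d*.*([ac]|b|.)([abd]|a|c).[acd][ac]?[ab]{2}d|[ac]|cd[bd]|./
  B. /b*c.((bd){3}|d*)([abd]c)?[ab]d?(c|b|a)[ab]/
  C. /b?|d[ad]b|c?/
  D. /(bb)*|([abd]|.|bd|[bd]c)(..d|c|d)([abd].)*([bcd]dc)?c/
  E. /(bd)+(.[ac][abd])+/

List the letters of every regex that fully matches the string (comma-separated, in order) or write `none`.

D

A → no match
B → no match
C → no match
D → match
E → no match — must start with `bd`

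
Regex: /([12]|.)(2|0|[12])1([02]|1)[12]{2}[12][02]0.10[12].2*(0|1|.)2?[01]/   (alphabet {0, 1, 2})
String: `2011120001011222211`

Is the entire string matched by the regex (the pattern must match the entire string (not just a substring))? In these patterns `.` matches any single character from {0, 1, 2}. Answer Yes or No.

No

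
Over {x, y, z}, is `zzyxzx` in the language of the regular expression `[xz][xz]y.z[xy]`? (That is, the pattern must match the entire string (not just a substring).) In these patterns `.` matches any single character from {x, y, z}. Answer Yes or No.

Yes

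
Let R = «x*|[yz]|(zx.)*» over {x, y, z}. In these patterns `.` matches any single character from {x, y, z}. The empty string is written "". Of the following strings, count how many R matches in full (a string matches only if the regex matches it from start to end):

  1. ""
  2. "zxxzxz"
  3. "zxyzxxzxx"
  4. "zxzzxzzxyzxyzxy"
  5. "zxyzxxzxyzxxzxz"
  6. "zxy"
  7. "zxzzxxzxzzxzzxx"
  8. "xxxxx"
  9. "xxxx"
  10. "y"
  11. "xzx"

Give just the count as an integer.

1. "" → match
2. "zxxzxz" → match
3. "zxyzxxzxx" → match
4 → match
5 → match
6. "zxy" → match
7 → match
8. "xxxxx" → match
9. "xxxx" → match
10. "y" → match
11. "xzx" → no match
Total matched: 10

10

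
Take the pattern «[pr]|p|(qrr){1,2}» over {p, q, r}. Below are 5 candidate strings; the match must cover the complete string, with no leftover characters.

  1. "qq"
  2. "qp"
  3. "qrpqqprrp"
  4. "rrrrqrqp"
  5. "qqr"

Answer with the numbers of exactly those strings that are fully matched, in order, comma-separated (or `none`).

none

1. "qq" → no match
2. "qp" → no match
3. "qrpqqprrp" → no match
4. "rrrrqrqp" → no match
5. "qqr" → no match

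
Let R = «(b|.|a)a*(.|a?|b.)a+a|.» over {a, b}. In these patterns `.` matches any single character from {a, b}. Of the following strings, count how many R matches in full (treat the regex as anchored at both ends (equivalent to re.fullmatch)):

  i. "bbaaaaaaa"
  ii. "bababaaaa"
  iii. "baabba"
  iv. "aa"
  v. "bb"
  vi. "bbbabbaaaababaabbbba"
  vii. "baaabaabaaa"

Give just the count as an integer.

i → match
ii → no match
iii → no match
iv → no match
v → no match
vi → no match
vii → no match
Total matched: 1

1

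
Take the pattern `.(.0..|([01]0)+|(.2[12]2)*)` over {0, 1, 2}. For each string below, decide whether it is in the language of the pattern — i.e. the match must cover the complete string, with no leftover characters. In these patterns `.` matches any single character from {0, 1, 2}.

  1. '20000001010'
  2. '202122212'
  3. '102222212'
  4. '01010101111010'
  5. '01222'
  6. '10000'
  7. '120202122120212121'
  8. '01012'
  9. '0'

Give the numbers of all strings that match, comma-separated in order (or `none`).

1 → match
2 → match
3 → match
4 → no match
5 → match
6 → match
7 → no match
8 → match
9 → match

1, 2, 3, 5, 6, 8, 9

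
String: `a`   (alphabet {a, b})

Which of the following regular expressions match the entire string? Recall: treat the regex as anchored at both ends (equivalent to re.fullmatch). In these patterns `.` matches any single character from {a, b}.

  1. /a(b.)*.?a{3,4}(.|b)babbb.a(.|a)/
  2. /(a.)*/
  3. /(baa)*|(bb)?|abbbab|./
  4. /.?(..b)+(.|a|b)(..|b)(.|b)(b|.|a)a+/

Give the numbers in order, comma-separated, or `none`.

3

1 → no match
2 → no match
3 → match
4 → no match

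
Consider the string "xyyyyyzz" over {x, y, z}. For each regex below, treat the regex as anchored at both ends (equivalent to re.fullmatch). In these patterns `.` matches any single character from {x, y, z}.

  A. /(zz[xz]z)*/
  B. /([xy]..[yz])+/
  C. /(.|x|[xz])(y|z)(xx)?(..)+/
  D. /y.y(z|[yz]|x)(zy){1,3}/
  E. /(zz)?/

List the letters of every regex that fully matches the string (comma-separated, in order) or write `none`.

A → no match
B → match
C → match
D → no match — must start with "y"
E → no match

B, C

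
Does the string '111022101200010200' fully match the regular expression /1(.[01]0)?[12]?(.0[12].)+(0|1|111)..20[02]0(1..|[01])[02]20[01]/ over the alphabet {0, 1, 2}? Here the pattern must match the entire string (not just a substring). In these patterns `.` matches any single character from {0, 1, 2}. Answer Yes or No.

Yes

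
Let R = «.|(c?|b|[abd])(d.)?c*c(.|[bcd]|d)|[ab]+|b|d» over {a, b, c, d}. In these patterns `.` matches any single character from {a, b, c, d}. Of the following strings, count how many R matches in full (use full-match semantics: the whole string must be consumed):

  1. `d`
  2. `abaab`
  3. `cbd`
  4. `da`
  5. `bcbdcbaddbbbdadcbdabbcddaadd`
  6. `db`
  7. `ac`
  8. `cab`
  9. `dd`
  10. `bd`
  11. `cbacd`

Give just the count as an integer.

2

1. `d` → match
2. `abaab` → match
3. `cbd` → no match
4. `da` → no match
5 → no match
6. `db` → no match
7. `ac` → no match
8. `cab` → no match
9. `dd` → no match
10. `bd` → no match
11. `cbacd` → no match
Total matched: 2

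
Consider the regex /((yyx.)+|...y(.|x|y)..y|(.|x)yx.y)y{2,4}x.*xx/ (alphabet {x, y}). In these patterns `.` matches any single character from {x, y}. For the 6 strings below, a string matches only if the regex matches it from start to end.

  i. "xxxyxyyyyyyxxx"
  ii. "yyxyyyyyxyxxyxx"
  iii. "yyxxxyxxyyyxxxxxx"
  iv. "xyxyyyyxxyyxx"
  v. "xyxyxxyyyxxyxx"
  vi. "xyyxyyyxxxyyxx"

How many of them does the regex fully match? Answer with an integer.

3

i → match
ii → match
iii → no match
iv → match
v → no match
vi → no match
Total matched: 3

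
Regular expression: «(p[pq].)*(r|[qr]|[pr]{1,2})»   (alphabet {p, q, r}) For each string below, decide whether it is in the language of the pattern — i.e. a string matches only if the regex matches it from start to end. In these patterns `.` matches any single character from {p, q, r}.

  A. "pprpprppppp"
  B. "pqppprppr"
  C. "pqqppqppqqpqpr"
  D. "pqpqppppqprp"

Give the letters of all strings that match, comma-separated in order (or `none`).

A

A → match
B → no match
C → no match
D → no match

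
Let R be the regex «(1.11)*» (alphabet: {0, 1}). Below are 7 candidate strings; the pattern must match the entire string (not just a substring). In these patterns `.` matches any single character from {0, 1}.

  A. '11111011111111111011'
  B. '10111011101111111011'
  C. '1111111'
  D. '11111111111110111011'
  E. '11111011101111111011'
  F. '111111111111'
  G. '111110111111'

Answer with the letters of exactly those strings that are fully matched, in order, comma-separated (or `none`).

A, B, D, E, F, G

A → match
B → match
C → no match
D → match
E → match
F → match
G → match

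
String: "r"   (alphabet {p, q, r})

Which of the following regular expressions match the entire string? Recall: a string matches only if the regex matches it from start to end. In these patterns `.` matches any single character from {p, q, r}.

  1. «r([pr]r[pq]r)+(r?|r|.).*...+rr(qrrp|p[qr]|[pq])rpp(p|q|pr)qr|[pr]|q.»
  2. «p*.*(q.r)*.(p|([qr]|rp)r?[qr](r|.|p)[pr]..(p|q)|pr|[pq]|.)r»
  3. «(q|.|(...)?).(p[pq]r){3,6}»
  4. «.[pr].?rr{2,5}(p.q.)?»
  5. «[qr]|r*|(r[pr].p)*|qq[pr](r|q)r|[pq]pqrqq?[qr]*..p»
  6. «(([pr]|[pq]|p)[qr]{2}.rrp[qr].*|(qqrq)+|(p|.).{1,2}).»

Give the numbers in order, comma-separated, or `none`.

1 → match
2 → no match
3 → no match
4 → no match
5 → match
6 → no match

1, 5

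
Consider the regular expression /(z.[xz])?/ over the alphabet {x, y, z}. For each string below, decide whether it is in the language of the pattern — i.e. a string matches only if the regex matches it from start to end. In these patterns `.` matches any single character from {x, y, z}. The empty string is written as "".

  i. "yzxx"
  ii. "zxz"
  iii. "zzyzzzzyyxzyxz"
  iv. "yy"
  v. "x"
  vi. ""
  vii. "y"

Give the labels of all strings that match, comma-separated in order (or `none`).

ii, vi

i → no match
ii → match
iii → no match
iv → no match
v → no match
vi → match
vii → no match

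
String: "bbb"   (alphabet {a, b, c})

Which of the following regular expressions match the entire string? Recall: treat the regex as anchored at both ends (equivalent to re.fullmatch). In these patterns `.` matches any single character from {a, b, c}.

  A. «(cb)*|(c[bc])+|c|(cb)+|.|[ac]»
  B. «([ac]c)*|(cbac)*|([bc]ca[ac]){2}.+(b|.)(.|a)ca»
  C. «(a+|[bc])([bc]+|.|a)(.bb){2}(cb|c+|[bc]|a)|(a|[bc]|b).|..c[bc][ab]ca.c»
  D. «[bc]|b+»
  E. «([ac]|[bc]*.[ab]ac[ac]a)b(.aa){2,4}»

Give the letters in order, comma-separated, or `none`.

D

A → no match
B → no match
C → no match
D → match
E → no match — must end with "aa"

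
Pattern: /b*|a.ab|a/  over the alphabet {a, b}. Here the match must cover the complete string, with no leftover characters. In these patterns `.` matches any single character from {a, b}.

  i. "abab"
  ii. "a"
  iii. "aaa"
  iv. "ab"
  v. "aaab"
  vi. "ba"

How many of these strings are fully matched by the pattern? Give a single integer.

3

i → match
ii → match
iii → no match
iv → no match
v → match
vi → no match
Total matched: 3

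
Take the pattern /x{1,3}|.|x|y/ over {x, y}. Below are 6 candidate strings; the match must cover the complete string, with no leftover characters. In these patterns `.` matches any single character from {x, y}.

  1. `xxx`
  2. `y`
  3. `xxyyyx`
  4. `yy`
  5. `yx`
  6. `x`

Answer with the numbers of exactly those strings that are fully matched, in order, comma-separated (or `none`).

1, 2, 6

1. `xxx` → match
2. `y` → match
3. `xxyyyx` → no match
4. `yy` → no match
5. `yx` → no match
6. `x` → match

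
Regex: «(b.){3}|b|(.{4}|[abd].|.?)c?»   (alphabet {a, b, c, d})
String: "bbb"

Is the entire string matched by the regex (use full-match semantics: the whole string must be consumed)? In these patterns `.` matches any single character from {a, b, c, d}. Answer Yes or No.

No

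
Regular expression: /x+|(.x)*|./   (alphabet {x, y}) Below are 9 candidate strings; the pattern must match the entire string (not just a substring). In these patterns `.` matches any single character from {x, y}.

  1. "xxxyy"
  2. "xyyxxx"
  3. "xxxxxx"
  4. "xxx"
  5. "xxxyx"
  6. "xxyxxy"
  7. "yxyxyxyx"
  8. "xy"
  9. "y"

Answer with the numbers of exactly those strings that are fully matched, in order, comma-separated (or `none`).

3, 4, 7, 9

1. "xxxyy" → no match
2. "xyyxxx" → no match
3. "xxxxxx" → match
4. "xxx" → match
5. "xxxyx" → no match
6. "xxyxxy" → no match
7. "yxyxyxyx" → match
8. "xy" → no match
9. "y" → match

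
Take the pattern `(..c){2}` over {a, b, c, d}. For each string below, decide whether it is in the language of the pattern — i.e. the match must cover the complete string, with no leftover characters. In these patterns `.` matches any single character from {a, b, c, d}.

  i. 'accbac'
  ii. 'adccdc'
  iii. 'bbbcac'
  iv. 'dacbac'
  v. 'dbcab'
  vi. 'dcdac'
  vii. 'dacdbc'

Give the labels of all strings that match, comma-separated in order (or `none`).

i → match
ii → match
iii → no match
iv → match
v → no match — must end with 'c'
vi → no match
vii → match

i, ii, iv, vii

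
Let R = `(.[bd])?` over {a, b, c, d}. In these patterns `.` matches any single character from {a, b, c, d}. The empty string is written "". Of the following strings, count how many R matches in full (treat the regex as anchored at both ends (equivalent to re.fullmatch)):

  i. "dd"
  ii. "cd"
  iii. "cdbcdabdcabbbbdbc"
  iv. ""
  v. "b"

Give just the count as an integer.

i → match
ii → match
iii → no match
iv → match
v → no match
Total matched: 3

3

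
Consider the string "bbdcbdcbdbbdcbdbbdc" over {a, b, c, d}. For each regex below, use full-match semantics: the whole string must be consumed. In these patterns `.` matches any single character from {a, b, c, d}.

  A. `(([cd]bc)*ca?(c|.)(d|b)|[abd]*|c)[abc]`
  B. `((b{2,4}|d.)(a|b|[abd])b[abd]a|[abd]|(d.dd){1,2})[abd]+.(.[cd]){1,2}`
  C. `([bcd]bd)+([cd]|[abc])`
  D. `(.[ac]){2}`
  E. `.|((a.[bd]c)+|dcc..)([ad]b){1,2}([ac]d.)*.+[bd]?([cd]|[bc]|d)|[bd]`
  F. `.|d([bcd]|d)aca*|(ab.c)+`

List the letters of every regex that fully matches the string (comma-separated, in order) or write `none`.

A → no match
B → no match
C → match
D → no match
E → no match
F → no match

C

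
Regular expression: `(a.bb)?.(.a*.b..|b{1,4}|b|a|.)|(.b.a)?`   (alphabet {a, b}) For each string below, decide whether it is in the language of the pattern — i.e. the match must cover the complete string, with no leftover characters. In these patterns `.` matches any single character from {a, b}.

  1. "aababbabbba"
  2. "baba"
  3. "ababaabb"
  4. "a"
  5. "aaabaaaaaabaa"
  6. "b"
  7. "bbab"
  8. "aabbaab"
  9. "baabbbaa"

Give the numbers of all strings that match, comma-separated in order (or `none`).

none

1 → no match
2 → no match
3 → no match
4 → no match
5 → no match
6 → no match
7 → no match
8 → no match
9 → no match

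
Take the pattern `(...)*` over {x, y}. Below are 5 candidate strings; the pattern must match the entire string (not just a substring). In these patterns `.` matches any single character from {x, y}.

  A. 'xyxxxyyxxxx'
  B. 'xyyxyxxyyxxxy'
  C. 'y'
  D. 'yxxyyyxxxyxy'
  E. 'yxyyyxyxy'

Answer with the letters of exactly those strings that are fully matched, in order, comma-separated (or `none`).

D, E

A → no match
B → no match
C → no match
D → match
E → match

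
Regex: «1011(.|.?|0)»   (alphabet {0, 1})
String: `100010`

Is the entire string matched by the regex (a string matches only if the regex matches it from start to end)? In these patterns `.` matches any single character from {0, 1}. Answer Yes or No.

Every match must start with `1011`, but `100010` does not.

No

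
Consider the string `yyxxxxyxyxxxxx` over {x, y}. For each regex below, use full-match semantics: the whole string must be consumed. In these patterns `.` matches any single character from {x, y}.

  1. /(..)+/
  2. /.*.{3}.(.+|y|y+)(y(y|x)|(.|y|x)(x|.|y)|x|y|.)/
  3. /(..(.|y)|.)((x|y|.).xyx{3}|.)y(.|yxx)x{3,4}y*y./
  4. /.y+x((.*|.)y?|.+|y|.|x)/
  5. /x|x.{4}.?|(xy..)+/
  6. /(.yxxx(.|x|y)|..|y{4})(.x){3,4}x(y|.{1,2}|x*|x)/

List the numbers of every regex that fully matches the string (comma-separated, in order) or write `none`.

1, 2, 4, 6

1 → match
2 → match
3 → no match
4 → match
5 → no match
6 → match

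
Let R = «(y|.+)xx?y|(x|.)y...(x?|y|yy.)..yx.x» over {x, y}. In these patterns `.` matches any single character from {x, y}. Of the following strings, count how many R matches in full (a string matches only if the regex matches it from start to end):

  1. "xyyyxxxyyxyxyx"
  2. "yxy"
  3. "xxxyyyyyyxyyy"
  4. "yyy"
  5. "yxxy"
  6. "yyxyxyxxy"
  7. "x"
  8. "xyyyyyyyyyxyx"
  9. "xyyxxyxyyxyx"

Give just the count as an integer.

4

1 → no match
2 → match
3 → no match
4 → no match
5 → match
6 → match
7 → no match
8 → no match
9 → match
Total matched: 4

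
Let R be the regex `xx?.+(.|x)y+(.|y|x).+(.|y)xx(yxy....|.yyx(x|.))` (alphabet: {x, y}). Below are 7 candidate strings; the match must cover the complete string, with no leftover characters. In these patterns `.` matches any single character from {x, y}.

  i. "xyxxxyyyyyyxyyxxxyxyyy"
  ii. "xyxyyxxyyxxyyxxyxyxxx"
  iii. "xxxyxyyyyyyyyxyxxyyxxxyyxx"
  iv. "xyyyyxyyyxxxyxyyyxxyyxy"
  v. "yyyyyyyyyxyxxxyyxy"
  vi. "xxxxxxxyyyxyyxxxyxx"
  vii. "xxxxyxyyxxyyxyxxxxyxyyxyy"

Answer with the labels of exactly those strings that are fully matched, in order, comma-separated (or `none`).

iii, vii

i → no match
ii → no match
iii → match
iv → no match
v → no match — must start with "x"
vi → no match
vii → match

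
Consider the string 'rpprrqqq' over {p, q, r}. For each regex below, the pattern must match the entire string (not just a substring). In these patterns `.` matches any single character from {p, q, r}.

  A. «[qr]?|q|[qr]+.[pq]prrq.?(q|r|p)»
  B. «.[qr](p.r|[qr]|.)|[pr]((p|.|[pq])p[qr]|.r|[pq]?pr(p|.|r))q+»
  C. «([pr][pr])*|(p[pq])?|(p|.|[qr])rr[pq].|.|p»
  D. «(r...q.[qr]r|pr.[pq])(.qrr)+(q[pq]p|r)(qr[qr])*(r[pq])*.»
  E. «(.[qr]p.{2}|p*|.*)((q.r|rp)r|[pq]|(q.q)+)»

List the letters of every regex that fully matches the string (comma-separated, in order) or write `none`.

A → no match
B → match
C → no match
D → no match
E → match

B, E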